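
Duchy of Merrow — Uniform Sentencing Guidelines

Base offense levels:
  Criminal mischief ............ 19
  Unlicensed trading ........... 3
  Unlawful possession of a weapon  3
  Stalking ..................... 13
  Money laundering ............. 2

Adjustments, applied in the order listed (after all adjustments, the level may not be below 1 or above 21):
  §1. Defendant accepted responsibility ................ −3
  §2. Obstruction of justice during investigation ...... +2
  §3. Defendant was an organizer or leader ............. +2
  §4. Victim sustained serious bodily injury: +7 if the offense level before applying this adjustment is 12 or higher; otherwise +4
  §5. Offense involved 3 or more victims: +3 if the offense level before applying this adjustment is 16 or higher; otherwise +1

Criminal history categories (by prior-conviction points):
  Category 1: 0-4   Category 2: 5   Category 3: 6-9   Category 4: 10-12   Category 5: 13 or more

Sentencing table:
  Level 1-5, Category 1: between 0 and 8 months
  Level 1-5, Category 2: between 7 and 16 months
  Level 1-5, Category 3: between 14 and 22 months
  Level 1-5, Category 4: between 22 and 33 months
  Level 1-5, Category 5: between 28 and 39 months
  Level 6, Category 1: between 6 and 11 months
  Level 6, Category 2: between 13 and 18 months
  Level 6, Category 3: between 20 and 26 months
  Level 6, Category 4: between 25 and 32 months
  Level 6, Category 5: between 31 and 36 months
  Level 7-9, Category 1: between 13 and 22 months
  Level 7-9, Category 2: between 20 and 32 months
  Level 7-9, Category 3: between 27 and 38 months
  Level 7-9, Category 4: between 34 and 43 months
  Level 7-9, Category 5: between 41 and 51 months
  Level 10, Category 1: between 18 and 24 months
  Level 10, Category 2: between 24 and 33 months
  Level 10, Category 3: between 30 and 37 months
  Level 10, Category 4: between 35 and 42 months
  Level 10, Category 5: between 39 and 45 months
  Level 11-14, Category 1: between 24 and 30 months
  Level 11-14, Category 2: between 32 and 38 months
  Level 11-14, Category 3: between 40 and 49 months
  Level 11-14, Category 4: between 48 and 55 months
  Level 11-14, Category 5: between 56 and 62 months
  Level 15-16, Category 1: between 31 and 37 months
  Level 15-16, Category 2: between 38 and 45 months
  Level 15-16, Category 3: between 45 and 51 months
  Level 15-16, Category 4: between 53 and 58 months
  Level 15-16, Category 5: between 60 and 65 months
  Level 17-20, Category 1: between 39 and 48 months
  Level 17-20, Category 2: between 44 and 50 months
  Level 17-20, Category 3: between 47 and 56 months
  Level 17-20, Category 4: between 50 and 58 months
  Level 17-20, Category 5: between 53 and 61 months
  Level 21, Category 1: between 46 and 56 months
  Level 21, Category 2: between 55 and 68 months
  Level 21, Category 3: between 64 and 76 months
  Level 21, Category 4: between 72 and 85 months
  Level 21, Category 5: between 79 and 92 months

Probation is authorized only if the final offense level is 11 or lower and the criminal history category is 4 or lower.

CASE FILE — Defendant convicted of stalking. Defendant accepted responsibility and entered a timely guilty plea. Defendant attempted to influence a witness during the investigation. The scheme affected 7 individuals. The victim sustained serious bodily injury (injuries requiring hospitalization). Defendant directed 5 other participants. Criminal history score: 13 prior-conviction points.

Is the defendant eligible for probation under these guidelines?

Base offense level for stalking: 13.
§1 applies: 13 − 3 = 10.
§2 applies: 10 + 2 = 12.
§3 applies: 12 + 2 = 14.
§4 applies (level before this adjustment is 14 ≥ 12, so +7): 14 + 7 = 21.
§5 applies (level before this adjustment is 21 ≥ 16, so +3): 21 + 3 = 24.
Level 24 exceeds the maximum of 21; capped at 21.
Final offense level: 21.
Criminal history: 13 prior points → Category 5 (13+).
Level 21 falls in the 21 band.
Grid: Level 21 × Category 5 = 79-92 months.
Probation check: level 21 > 11 and category 5 > 4 → not eligible.

No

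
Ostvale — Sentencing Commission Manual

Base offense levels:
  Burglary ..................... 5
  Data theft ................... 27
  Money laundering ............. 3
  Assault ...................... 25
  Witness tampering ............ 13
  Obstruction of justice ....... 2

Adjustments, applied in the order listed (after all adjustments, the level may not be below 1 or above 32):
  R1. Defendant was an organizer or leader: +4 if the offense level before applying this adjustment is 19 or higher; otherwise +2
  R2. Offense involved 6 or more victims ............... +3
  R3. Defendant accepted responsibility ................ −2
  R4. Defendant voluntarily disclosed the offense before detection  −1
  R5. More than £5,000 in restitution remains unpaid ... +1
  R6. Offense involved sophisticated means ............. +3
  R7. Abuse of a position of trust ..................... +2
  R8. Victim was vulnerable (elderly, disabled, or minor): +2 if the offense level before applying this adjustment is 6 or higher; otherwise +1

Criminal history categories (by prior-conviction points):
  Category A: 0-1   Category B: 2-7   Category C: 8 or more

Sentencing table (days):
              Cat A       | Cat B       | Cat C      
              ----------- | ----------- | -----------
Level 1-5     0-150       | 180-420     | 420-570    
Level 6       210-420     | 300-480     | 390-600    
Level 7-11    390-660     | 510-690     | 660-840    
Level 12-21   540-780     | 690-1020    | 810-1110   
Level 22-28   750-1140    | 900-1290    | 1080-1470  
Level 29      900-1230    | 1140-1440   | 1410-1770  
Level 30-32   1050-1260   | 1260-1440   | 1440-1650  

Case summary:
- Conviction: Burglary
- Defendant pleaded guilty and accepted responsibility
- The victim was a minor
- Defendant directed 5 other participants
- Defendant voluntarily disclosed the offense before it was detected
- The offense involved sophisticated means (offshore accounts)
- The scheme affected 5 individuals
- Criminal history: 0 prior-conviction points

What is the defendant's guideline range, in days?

Base offense level for burglary: 5.
R1 applies (level before this adjustment is 5 < 19, so +2): 5 + 2 = 7.
R2 does not apply.
R3 applies: 7 − 2 = 5.
R4 applies: 5 − 1 = 4.
R5 does not apply.
R6 applies: 4 + 3 = 7.
R7 does not apply.
R8 applies (level before this adjustment is 7 ≥ 6, so +2): 7 + 2 = 9.
Final offense level: 9.
Criminal history: 0 prior points → Category A (0-1).
Level 9 falls in the 7-11 band.
Grid: Level 7-11 × Category A = 390-660 days.

390-660 days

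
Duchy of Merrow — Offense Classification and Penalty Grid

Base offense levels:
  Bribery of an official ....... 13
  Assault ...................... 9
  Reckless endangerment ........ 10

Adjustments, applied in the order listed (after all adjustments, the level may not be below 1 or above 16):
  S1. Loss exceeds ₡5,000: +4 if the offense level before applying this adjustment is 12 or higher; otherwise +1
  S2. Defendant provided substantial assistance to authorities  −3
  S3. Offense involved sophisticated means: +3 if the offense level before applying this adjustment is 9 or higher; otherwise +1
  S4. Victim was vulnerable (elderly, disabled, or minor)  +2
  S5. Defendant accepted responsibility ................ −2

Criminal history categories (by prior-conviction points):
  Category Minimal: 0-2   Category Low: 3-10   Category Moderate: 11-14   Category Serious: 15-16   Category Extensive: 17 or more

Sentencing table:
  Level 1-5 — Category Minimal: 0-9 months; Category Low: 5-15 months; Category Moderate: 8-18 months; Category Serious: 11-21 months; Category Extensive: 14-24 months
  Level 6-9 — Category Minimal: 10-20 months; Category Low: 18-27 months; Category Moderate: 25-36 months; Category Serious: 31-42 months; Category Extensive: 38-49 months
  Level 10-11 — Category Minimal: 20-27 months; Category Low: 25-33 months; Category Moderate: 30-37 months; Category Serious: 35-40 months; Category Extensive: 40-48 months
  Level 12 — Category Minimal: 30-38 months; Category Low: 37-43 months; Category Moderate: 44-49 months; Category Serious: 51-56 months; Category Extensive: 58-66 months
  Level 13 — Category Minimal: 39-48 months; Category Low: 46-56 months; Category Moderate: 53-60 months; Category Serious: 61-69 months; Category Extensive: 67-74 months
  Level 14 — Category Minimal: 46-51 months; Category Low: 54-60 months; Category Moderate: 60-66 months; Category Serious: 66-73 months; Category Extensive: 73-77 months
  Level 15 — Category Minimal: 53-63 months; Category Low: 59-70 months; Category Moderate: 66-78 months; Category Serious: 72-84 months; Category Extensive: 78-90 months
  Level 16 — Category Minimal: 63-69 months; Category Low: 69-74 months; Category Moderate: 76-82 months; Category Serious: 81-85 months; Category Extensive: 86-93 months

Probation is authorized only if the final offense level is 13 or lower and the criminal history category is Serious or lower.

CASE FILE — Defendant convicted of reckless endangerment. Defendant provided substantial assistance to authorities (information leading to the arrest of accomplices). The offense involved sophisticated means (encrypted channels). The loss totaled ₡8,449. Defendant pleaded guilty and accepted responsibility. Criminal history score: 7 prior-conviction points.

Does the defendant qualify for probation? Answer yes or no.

Yes

Base offense level for reckless endangerment: 10.
S1 applies (level before this adjustment is 10 < 12, so +1): 10 + 1 = 11.
S2 applies: 11 − 3 = 8.
S3 applies (level before this adjustment is 8 < 9, so +1): 8 + 1 = 9.
S4 does not apply.
S5 applies: 9 − 2 = 7.
Final offense level: 7.
Criminal history: 7 prior points → Category Low (3-10).
Level 7 falls in the 6-9 band.
Grid: Level 6-9 × Category Low = 18-27 months.
Probation check: level 7 ≤ 13 and category Low ≤ Serious → eligible.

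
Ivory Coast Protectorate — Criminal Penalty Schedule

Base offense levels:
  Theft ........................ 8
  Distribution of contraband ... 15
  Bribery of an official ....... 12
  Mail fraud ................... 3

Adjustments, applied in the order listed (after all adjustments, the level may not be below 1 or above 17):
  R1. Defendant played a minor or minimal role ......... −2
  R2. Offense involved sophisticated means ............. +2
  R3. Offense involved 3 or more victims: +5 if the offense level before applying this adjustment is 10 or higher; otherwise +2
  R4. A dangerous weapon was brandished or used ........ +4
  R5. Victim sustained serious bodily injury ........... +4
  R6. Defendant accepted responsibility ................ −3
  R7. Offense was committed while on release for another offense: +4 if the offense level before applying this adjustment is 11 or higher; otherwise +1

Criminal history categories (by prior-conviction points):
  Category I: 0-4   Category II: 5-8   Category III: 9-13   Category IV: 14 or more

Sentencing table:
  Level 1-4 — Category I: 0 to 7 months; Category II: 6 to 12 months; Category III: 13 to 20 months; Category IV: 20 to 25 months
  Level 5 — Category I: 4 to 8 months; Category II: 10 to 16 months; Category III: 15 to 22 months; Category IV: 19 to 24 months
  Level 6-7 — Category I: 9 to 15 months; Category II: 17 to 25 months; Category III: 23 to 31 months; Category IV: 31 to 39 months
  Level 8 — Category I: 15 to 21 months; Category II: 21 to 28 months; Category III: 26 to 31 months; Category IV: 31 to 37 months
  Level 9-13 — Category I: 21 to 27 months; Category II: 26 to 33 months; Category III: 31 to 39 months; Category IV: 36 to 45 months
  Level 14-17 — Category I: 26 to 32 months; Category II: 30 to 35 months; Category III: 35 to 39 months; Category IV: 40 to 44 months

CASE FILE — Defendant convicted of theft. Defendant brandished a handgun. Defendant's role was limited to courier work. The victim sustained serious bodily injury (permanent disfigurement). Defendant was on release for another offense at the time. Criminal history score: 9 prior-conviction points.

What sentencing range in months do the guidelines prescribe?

Base offense level for theft: 8.
R1 applies: 8 − 2 = 6.
R2 does not apply.
R4 applies: 6 + 4 = 10.
R5 applies: 10 + 4 = 14.
R7 applies (level before this adjustment is 14 ≥ 11, so +4): 14 + 4 = 18.
Level 18 exceeds the maximum of 17; capped at 17.
Final offense level: 17.
Criminal history: 9 prior points → Category III (9-13).
Level 17 falls in the 14-17 band.
Grid: Level 14-17 × Category III = 35-39 months.

35-39 months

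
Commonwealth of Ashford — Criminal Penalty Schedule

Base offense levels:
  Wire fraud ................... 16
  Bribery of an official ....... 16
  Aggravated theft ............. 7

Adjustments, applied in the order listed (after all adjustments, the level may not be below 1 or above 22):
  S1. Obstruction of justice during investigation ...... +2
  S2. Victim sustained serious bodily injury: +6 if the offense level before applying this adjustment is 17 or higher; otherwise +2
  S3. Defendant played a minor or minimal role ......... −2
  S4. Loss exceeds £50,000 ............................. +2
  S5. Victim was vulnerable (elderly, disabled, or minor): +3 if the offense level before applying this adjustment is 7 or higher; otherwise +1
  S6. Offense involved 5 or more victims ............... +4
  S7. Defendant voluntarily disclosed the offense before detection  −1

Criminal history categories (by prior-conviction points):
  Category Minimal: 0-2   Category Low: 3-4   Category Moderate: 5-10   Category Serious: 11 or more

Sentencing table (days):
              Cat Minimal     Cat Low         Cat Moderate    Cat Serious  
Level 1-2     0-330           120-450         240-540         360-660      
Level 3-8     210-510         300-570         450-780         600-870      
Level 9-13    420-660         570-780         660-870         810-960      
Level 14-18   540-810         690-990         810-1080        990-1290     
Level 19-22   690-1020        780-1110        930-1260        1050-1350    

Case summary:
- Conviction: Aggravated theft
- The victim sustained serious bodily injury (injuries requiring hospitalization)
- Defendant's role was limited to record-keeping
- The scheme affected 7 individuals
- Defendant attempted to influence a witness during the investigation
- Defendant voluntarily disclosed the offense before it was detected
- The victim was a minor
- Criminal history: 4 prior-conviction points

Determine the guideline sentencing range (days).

690-990 days

Base offense level for aggravated theft: 7.
S1 applies: 7 + 2 = 9.
S2 applies (level before this adjustment is 9 < 17, so +2): 9 + 2 = 11.
S3 applies: 11 − 2 = 9.
S5 applies (level before this adjustment is 9 ≥ 7, so +3): 9 + 3 = 12.
S6 applies: 12 + 4 = 16.
S7 applies: 16 − 1 = 15.
Final offense level: 15.
Criminal history: 4 prior points → Category Low (3-4).
Level 15 falls in the 14-18 band.
Grid: Level 14-18 × Category Low = 690-990 days.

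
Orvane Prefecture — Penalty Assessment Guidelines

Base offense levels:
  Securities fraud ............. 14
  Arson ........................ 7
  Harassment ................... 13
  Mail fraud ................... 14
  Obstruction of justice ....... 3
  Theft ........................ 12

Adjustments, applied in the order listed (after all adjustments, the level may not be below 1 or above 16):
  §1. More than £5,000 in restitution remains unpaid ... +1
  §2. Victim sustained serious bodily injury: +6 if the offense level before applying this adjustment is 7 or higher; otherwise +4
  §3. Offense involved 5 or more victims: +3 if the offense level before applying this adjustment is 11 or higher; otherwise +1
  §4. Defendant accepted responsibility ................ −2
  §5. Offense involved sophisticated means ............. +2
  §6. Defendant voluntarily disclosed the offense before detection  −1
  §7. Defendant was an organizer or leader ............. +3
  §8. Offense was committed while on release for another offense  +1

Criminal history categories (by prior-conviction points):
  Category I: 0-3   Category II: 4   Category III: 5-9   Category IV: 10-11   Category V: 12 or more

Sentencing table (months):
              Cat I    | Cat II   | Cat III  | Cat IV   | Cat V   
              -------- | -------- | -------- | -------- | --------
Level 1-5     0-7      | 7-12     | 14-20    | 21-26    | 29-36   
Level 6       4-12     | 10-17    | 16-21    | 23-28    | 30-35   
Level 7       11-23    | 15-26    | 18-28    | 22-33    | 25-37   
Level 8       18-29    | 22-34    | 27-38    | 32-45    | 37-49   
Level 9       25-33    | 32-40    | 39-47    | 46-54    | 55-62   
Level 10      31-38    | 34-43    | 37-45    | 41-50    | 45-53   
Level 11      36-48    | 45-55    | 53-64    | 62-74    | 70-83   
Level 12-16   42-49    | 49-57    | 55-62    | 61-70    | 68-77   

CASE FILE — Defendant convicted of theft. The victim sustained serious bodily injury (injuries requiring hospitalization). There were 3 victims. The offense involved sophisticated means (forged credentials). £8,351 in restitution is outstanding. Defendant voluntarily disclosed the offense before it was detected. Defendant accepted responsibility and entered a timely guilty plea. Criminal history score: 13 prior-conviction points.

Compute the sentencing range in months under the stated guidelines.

68-77 months

Base offense level for theft: 12.
§1 applies: 12 + 1 = 13.
§2 applies (level before this adjustment is 13 ≥ 7, so +6): 13 + 6 = 19.
§4 applies: 19 − 2 = 17.
§5 applies: 17 + 2 = 19.
§6 applies: 19 − 1 = 18.
§7 does not apply.
§8 does not apply.
Level 18 exceeds the maximum of 16; capped at 16.
Final offense level: 16.
Criminal history: 13 prior points → Category V (12+).
Level 16 falls in the 12-16 band.
Grid: Level 12-16 × Category V = 68-77 months.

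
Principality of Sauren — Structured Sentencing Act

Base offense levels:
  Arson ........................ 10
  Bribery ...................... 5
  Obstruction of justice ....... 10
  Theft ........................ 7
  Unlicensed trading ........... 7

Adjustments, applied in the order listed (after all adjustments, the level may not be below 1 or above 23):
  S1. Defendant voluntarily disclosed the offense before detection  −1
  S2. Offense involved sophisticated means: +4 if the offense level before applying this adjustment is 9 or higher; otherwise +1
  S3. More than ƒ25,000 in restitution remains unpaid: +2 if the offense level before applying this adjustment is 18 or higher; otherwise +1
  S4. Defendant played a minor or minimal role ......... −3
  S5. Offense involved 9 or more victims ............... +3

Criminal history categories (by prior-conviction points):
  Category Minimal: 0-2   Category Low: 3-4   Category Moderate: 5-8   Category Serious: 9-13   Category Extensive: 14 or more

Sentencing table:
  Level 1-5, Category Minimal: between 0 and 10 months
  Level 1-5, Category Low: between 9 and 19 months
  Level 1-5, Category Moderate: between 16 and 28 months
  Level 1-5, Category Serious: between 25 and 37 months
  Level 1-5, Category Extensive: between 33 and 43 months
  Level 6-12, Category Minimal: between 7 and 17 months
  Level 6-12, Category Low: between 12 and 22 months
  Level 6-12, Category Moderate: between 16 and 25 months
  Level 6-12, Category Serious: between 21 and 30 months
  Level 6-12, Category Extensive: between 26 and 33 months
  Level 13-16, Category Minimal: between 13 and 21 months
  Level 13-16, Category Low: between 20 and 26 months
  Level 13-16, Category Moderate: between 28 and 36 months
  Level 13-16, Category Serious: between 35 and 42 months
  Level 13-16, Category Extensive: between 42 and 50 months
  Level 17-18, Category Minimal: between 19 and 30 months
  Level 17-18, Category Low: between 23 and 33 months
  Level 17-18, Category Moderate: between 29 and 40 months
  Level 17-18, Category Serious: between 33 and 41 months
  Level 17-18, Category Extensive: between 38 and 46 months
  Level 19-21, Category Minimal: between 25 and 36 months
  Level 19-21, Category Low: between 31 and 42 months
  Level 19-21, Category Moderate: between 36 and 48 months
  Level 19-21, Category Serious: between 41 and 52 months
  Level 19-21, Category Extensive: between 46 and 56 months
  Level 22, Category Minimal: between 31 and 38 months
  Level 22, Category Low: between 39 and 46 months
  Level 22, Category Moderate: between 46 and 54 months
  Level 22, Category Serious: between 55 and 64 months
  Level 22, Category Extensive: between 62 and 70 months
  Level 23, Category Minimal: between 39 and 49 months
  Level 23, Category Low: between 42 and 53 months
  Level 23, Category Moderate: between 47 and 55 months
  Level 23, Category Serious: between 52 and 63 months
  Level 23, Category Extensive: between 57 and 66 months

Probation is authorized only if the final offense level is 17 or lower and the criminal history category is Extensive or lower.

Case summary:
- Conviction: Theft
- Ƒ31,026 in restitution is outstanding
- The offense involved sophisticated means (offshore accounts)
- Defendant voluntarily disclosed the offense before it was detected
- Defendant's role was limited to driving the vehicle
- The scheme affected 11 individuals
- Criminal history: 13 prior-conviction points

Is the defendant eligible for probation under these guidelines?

Base offense level for theft: 7.
S1 applies: 7 − 1 = 6.
S2 applies (level before this adjustment is 6 < 9, so +1): 6 + 1 = 7.
S3 applies (level before this adjustment is 7 < 18, so +1): 7 + 1 = 8.
S4 applies: 8 − 3 = 5.
S5 applies: 5 + 3 = 8.
Final offense level: 8.
Criminal history: 13 prior points → Category Serious (9-13).
Level 8 falls in the 6-12 band.
Grid: Level 6-12 × Category Serious = 21-30 months.
Probation check: level 8 ≤ 17 and category Serious ≤ Extensive → eligible.

Yes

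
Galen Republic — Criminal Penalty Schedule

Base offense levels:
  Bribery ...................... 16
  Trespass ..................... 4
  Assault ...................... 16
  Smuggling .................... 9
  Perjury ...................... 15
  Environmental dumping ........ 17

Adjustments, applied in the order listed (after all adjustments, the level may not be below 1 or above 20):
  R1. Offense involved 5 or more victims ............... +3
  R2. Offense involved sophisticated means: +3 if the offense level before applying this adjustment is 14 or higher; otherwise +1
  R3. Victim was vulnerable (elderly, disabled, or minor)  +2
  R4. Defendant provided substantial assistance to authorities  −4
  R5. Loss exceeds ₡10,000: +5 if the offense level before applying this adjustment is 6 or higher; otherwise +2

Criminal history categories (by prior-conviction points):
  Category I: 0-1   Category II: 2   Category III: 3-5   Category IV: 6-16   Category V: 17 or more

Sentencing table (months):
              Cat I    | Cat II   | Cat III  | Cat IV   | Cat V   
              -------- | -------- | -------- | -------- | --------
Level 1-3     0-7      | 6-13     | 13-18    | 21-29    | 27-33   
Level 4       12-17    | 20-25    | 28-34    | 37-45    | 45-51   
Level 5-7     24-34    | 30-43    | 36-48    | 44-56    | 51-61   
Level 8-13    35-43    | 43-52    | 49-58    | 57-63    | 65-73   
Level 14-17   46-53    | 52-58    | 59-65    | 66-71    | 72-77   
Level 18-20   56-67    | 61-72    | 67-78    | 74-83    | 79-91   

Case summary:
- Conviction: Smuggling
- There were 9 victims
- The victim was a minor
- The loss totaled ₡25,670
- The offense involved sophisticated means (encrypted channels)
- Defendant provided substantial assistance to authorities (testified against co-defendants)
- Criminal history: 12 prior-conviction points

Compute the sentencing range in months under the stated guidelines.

66-71 months

Base offense level for smuggling: 9.
R1 applies: 9 + 3 = 12.
R2 applies (level before this adjustment is 12 < 14, so +1): 12 + 1 = 13.
R3 applies: 13 + 2 = 15.
R4 applies: 15 − 4 = 11.
R5 applies (level before this adjustment is 11 ≥ 6, so +5): 11 + 5 = 16.
Final offense level: 16.
Criminal history: 12 prior points → Category IV (6-16).
Level 16 falls in the 14-17 band.
Grid: Level 14-17 × Category IV = 66-71 months.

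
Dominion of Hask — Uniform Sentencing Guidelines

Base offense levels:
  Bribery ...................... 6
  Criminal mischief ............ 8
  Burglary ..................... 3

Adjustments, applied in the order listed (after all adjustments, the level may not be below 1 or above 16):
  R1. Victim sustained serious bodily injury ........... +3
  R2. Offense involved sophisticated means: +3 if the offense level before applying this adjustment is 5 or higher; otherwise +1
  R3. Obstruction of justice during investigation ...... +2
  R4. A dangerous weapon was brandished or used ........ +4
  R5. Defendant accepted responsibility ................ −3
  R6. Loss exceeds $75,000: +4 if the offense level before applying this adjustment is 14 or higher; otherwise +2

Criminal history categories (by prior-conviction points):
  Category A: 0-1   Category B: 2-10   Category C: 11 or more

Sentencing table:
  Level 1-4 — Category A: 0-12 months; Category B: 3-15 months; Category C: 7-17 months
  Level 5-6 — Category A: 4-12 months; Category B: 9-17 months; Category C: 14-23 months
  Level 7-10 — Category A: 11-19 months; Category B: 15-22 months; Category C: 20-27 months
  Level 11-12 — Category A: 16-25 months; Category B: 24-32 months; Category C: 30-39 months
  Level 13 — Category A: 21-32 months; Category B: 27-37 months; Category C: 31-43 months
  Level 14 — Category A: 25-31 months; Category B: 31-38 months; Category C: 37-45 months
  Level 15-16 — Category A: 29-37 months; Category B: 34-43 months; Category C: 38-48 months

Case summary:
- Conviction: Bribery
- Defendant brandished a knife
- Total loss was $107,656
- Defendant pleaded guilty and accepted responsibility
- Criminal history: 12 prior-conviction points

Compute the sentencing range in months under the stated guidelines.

20-27 months

Base offense level for bribery: 6.
R1 does not apply.
R4 applies: 6 + 4 = 10.
R5 applies: 10 − 3 = 7.
R6 applies (level before this adjustment is 7 < 14, so +2): 7 + 2 = 9.
Final offense level: 9.
Criminal history: 12 prior points → Category C (11+).
Level 9 falls in the 7-10 band.
Grid: Level 7-10 × Category C = 20-27 months.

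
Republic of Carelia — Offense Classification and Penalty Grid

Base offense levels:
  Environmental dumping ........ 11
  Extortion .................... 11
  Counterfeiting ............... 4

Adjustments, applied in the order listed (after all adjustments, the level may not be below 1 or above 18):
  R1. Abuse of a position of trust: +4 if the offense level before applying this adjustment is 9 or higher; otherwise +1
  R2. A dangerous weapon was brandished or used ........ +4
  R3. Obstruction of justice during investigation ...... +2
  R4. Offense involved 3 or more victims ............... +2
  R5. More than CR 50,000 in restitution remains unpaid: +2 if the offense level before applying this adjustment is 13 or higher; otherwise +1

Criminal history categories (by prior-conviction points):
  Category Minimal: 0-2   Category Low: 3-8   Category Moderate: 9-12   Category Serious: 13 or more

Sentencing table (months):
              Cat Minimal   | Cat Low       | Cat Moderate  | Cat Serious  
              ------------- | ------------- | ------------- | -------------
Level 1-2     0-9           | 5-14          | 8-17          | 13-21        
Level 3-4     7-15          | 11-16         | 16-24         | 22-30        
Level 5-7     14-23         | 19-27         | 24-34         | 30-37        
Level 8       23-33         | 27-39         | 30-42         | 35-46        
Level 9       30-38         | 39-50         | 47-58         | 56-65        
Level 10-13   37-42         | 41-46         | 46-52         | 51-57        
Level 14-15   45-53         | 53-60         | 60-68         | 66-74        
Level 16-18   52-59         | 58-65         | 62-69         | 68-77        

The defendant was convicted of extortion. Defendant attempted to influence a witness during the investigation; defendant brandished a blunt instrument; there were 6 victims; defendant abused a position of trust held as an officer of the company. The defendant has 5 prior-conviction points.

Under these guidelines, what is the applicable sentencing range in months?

58-65 months

Base offense level for extortion: 11.
R1 applies (level before this adjustment is 11 ≥ 9, so +4): 11 + 4 = 15.
R2 applies: 15 + 4 = 19.
R3 applies: 19 + 2 = 21.
R4 applies: 21 + 2 = 23.
R5 does not apply.
Level 23 exceeds the maximum of 18; capped at 18.
Final offense level: 18.
Criminal history: 5 prior points → Category Low (3-8).
Level 18 falls in the 16-18 band.
Grid: Level 16-18 × Category Low = 58-65 months.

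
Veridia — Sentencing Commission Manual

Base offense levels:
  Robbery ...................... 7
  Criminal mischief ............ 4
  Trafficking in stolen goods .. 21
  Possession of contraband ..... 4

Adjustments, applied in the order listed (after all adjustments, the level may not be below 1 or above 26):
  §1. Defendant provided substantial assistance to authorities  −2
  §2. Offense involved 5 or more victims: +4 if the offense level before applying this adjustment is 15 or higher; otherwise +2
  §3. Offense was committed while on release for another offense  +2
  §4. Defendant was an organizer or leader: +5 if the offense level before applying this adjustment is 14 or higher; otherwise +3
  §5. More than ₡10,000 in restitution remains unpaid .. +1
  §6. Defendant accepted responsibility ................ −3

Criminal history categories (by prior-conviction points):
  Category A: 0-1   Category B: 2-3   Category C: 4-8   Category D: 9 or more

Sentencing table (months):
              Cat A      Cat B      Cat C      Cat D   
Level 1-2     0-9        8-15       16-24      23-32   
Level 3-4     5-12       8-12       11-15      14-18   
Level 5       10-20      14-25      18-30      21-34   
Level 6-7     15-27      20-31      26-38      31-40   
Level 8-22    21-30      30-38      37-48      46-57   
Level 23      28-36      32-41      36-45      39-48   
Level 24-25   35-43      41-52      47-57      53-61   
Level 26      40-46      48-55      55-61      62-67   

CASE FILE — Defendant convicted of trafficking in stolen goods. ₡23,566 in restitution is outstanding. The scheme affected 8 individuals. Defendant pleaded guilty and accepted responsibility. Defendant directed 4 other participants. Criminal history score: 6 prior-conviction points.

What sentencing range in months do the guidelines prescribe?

55-61 months

Base offense level for trafficking in stolen goods: 21.
§2 applies (level before this adjustment is 21 ≥ 15, so +4): 21 + 4 = 25.
§3 does not apply.
§4 applies (level before this adjustment is 25 ≥ 14, so +5): 25 + 5 = 30.
§5 applies: 30 + 1 = 31.
§6 applies: 31 − 3 = 28.
Level 28 exceeds the maximum of 26; capped at 26.
Final offense level: 26.
Criminal history: 6 prior points → Category C (4-8).
Level 26 falls in the 26 band.
Grid: Level 26 × Category C = 55-61 months.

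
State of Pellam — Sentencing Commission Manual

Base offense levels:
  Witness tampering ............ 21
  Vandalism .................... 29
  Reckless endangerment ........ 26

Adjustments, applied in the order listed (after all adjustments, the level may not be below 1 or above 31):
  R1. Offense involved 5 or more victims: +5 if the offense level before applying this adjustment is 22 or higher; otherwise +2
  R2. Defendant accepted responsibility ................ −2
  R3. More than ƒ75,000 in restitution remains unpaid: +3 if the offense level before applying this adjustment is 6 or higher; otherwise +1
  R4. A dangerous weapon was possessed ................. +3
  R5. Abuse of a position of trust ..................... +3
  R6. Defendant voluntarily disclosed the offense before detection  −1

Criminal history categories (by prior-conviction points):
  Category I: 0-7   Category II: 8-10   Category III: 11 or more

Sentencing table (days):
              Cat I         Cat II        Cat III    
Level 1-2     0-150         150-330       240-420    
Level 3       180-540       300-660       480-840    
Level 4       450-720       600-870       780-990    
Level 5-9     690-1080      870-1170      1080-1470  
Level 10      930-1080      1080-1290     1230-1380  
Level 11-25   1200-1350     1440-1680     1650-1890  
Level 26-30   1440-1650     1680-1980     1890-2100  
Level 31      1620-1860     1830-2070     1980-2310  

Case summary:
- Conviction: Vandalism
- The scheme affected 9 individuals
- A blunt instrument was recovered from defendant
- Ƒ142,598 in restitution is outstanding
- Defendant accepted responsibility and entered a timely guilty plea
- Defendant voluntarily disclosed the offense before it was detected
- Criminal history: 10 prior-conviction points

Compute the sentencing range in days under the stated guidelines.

1830-2070 days

Base offense level for vandalism: 29.
R1 applies (level before this adjustment is 29 ≥ 22, so +5): 29 + 5 = 34.
R2 applies: 34 − 2 = 32.
R3 applies (level before this adjustment is 32 ≥ 6, so +3): 32 + 3 = 35.
R4 applies: 35 + 3 = 38.
R6 applies: 38 − 1 = 37.
Level 37 exceeds the maximum of 31; capped at 31.
Final offense level: 31.
Criminal history: 10 prior points → Category II (8-10).
Level 31 falls in the 31 band.
Grid: Level 31 × Category II = 1830-2070 days.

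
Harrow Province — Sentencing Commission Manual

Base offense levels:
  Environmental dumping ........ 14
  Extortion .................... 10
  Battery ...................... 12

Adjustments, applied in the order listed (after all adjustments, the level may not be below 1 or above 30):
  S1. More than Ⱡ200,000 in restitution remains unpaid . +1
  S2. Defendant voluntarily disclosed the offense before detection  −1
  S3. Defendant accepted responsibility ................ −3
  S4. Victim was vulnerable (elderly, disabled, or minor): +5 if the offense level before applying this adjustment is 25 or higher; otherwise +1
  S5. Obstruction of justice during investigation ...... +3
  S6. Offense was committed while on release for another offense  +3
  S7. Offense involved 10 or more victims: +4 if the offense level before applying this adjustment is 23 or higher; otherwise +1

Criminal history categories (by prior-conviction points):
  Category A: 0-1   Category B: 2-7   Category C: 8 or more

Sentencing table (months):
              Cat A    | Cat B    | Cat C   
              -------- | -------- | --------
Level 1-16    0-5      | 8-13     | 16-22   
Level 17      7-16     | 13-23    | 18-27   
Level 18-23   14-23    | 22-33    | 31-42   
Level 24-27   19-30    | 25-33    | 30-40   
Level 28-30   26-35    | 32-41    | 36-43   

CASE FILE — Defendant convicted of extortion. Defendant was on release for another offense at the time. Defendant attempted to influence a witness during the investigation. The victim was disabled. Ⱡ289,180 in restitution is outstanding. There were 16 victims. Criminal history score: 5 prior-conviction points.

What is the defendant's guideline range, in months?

22-33 months

Base offense level for extortion: 10.
S1 applies: 10 + 1 = 11.
S2 does not apply.
S4 applies (level before this adjustment is 11 < 25, so +1): 11 + 1 = 12.
S5 applies: 12 + 3 = 15.
S6 applies: 15 + 3 = 18.
S7 applies (level before this adjustment is 18 < 23, so +1): 18 + 1 = 19.
Final offense level: 19.
Criminal history: 5 prior points → Category B (2-7).
Level 19 falls in the 18-23 band.
Grid: Level 18-23 × Category B = 22-33 months.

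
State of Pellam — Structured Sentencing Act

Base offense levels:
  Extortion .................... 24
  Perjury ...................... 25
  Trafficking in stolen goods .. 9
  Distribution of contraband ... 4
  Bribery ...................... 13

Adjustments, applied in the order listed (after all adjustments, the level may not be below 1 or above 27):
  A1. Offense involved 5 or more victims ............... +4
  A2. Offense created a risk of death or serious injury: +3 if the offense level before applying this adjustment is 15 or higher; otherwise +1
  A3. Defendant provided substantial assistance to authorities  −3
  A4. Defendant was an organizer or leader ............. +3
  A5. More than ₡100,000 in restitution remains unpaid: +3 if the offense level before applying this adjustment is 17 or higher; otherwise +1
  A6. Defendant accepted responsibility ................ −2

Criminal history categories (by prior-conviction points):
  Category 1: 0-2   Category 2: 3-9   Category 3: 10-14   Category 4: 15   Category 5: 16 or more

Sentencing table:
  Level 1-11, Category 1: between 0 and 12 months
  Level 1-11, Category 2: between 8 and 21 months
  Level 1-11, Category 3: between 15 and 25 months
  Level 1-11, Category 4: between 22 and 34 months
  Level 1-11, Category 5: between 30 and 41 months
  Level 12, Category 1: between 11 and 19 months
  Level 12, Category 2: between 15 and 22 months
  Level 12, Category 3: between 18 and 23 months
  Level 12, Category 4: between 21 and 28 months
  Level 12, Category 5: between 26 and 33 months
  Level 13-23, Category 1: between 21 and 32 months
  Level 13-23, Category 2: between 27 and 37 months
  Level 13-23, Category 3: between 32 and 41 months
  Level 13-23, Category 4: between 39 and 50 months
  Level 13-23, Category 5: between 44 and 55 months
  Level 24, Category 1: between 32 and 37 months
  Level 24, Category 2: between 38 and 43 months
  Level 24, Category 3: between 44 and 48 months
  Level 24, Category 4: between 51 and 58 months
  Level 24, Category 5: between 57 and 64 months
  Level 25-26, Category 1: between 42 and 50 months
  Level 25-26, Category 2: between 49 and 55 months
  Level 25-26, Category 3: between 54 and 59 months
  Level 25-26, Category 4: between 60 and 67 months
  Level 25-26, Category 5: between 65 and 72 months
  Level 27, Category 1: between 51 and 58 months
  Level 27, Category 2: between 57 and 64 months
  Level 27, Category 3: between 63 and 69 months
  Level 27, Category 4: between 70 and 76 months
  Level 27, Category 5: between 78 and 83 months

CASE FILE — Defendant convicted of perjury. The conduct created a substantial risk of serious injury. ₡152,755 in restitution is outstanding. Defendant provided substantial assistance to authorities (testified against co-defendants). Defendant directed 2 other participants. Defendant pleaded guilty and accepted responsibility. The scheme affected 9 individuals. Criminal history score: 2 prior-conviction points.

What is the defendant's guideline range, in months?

51-58 months

Base offense level for perjury: 25.
A1 applies: 25 + 4 = 29.
A2 applies (level before this adjustment is 29 ≥ 15, so +3): 29 + 3 = 32.
A3 applies: 32 − 3 = 29.
A4 applies: 29 + 3 = 32.
A5 applies (level before this adjustment is 32 ≥ 17, so +3): 32 + 3 = 35.
A6 applies: 35 − 2 = 33.
Level 33 exceeds the maximum of 27; capped at 27.
Final offense level: 27.
Criminal history: 2 prior points → Category 1 (0-2).
Level 27 falls in the 27 band.
Grid: Level 27 × Category 1 = 51-58 months.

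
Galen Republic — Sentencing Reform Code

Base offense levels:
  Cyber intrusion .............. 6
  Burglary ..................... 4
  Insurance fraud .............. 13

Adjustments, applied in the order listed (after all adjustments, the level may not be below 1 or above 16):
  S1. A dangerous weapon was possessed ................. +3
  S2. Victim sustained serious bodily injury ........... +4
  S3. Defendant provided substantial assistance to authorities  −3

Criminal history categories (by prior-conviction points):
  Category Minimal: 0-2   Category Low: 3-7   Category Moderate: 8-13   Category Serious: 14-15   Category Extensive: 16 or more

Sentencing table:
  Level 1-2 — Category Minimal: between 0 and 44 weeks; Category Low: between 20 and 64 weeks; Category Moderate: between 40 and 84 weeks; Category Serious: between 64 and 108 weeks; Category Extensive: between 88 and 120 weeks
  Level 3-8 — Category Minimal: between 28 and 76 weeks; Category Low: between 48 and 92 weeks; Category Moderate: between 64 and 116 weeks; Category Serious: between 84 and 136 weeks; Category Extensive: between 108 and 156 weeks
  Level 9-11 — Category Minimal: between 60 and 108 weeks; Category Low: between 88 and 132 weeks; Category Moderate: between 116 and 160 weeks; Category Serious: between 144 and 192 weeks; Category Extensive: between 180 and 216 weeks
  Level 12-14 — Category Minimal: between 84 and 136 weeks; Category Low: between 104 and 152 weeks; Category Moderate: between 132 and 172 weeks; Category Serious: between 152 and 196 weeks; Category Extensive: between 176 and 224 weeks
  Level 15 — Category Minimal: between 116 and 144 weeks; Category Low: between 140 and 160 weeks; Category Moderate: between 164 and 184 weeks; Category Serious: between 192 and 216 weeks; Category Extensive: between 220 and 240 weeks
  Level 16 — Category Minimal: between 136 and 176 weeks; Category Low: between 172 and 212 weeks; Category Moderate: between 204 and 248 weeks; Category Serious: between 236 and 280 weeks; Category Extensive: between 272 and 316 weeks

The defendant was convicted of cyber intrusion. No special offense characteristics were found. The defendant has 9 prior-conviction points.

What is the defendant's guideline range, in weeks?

Base offense level for cyber intrusion: 6.
Final offense level: 6.
Criminal history: 9 prior points → Category Moderate (8-13).
Level 6 falls in the 3-8 band.
Grid: Level 3-8 × Category Moderate = 64-116 weeks.

64-116 weeks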